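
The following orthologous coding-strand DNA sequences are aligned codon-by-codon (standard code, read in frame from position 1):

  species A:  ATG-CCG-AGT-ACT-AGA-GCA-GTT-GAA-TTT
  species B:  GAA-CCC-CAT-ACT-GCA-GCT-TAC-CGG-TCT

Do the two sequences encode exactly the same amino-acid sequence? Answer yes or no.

Codon 1: ATG Met / GAA Glu — nonsynonymous.
Codon 2: CCG Pro / CCC Pro — synonymous.
Codon 3: AGT Ser / CAT His — nonsynonymous.
Codon 4: ACT Thr / ACT Thr — identical.
Codon 5: AGA Arg / GCA Ala — nonsynonymous.
Codon 6: GCA Ala / GCT Ala — synonymous.
Codon 7: GTT Val / TAC Tyr — nonsynonymous.
Codon 8: GAA Glu / CGG Arg — nonsynonymous.
Codon 9: TTT Phe / TCT Ser — nonsynonymous.
Nonsynonymous differences: 6 → different protein.

no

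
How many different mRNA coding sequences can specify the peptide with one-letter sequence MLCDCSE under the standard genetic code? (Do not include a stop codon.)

576

Met: 1 codon.
Leu: 6 codons.
Cys: 2 codons.
Asp: 2 codons.
Cys: 2 codons.
Ser: 6 codons.
Glu: 2 codons.
1 × 6 × 2 × 2 × 2 × 6 × 2 = 576.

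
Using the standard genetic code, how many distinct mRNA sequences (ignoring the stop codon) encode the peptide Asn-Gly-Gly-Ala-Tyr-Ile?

Asn: 2 codons.
Gly: 4 codons.
Gly: 4 codons.
Ala: 4 codons.
Tyr: 2 codons.
Ile: 3 codons.
2 × 4 × 4 × 4 × 2 × 3 = 768.

768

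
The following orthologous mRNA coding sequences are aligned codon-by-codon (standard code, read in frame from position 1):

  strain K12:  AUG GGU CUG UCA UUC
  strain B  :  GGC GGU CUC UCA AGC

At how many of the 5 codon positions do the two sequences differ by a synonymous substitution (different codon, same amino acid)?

1

Codon 1: AUG Met / GGC Gly — nonsynonymous.
Codon 2: GGU Gly / GGU Gly — identical.
Codon 3: CUG Leu / CUC Leu — synonymous.
Codon 4: UCA Ser / UCA Ser — identical.
Codon 5: UUC Phe / AGC Ser — nonsynonymous.
Synonymous differences: 1.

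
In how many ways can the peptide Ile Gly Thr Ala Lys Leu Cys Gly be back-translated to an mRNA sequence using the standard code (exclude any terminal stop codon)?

18432

Ile: 3 codons.
Gly: 4 codons.
Thr: 4 codons.
Ala: 4 codons.
Lys: 2 codons.
Leu: 6 codons.
Cys: 2 codons.
Gly: 4 codons.
3 × 4 × 4 × 4 × 2 × 6 × 2 × 4 = 18432.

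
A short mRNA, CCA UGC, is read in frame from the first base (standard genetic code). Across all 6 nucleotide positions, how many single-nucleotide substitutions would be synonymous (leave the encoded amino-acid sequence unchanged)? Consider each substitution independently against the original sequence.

Codon 1 (CCA, Pro): 3 synonymous substitutions.
Codon 2 (UGC, Cys): 1 synonymous substitution.
Total: 3 + 1 = 4.

4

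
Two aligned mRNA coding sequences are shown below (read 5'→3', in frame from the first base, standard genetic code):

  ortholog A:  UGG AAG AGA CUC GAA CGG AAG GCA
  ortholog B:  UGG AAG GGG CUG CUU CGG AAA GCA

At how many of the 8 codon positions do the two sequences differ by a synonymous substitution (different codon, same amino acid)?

2

Codon 1: UGG Trp / UGG Trp — identical.
Codon 2: AAG Lys / AAG Lys — identical.
Codon 3: AGA Arg / GGG Gly — nonsynonymous.
Codon 4: CUC Leu / CUG Leu — synonymous.
Codon 5: GAA Glu / CUU Leu — nonsynonymous.
Codon 6: CGG Arg / CGG Arg — identical.
Codon 7: AAG Lys / AAA Lys — synonymous.
Codon 8: GCA Ala / GCA Ala — identical.
Synonymous differences: 2.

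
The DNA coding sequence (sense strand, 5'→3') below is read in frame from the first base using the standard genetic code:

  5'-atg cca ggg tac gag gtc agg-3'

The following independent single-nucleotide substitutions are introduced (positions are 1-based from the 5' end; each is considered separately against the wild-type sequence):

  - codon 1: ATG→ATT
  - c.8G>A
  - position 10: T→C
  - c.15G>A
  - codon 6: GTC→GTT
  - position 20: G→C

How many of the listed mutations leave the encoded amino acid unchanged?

Codon 1: ATG (Met) → ATT (Ile) — missense.
Codon 3: GGG (Gly) → GAG (Glu) — missense.
Codon 4: TAC (Tyr) → CAC (His) — missense.
Codon 5: GAG (Glu) → GAA (Glu) — synonymous.
Codon 6: GTC (Val) → GTT (Val) — synonymous.
Codon 7: AGG (Arg) → ACG (Thr) — missense.
Synonymous: 2 of 6.

2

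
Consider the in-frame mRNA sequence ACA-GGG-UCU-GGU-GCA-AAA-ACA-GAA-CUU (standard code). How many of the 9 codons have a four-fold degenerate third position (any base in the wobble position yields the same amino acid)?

Codon 1 ACA (Thr): third position 4-fold.
Codon 2 GGG (Gly): third position 4-fold.
Codon 3 UCU (Ser): third position 4-fold.
Codon 4 GGU (Gly): third position 4-fold.
Codon 5 GCA (Ala): third position 4-fold.
Codon 6 AAA (Lys): third position 2-fold.
Codon 7 ACA (Thr): third position 4-fold.
Codon 8 GAA (Glu): third position 2-fold.
Codon 9 CUU (Leu): third position 4-fold.
Four-fold degenerate third positions: 7.

7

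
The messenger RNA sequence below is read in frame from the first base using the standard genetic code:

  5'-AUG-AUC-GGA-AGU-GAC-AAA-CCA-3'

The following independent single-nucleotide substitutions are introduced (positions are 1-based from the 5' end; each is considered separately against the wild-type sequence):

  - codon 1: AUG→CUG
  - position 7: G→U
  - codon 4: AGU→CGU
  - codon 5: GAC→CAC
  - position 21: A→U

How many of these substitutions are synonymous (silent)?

Codon 1: AUG (Met) → CUG (Leu) — missense.
Codon 3: GGA (Gly) → UGA (Stop) — nonsense.
Codon 4: AGU (Ser) → CGU (Arg) — missense.
Codon 5: GAC (Asp) → CAC (His) — missense.
Codon 7: CCA (Pro) → CCU (Pro) — synonymous.
Synonymous: 1 of 5.

1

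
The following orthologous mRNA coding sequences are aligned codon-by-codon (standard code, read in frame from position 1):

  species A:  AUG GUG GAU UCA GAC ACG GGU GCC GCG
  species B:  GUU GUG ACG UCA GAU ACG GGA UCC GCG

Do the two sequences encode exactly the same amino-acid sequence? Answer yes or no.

no

Codon 1: AUG Met / GUU Val — nonsynonymous.
Codon 2: GUG Val / GUG Val — identical.
Codon 3: GAU Asp / ACG Thr — nonsynonymous.
Codon 4: UCA Ser / UCA Ser — identical.
Codon 5: GAC Asp / GAU Asp — synonymous.
Codon 6: ACG Thr / ACG Thr — identical.
Codon 7: GGU Gly / GGA Gly — synonymous.
Codon 8: GCC Ala / UCC Ser — nonsynonymous.
Codon 9: GCG Ala / GCG Ala — identical.
Nonsynonymous differences: 3 → different protein.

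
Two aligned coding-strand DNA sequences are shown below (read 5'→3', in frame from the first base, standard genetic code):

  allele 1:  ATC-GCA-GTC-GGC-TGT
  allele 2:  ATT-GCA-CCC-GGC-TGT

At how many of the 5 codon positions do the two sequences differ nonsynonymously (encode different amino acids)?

1

Codon 1: ATC Ile / ATT Ile — synonymous.
Codon 2: GCA Ala / GCA Ala — identical.
Codon 3: GTC Val / CCC Pro — nonsynonymous.
Codon 4: GGC Gly / GGC Gly — identical.
Codon 5: TGT Cys / TGT Cys — identical.
Nonsynonymous differences: 1.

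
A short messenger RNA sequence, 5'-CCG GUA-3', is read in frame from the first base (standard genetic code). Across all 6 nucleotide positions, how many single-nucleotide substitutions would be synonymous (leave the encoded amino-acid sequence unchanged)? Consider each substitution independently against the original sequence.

Codon 1 (CCG, Pro): 3 synonymous substitutions.
Codon 2 (GUA, Val): 3 synonymous substitutions.
Total: 3 + 3 = 6.

6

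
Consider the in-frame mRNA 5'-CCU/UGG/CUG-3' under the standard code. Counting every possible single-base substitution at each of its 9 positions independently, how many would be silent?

7

Codon 1 (CCU, Pro): 3 synonymous substitutions.
Codon 2 (UGG, Trp): 0 synonymous substitutions.
Codon 3 (CUG, Leu): 4 synonymous substitutions.
Total: 3 + 0 + 4 = 7.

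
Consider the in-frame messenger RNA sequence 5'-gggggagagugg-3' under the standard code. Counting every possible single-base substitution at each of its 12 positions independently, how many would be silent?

7

Codon 1 (GGG, Gly): 3 synonymous substitutions.
Codon 2 (GGA, Gly): 3 synonymous substitutions.
Codon 3 (GAG, Glu): 1 synonymous substitution.
Codon 4 (UGG, Trp): 0 synonymous substitutions.
Total: 3 + 3 + 1 + 0 = 7.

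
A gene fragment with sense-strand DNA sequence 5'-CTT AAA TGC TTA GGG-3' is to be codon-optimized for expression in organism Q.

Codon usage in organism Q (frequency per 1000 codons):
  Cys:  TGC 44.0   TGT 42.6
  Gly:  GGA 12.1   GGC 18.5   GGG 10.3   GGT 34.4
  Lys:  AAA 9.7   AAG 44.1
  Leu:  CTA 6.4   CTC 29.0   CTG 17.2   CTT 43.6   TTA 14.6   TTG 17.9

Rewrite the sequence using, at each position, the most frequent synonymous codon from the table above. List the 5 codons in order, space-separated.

CTT AAG TGC CTT GGT

Codon 1 (Leu): best is CTT at 43.6.
Codon 2 (Lys): best is AAG at 44.1.
Codon 3 (Cys): best is TGC at 44.0.
Codon 4 (Leu): best is CTT at 43.6.
Codon 5 (Gly): best is GGT at 34.4.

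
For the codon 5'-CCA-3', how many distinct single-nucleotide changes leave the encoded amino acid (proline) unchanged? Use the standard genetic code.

Position 1: none → 0 synonymous.
Position 2: none → 0 synonymous.
Position 3: CCT, CCC, CCG → 3 synonymous.
Total: 0 + 0 + 3 = 3.

3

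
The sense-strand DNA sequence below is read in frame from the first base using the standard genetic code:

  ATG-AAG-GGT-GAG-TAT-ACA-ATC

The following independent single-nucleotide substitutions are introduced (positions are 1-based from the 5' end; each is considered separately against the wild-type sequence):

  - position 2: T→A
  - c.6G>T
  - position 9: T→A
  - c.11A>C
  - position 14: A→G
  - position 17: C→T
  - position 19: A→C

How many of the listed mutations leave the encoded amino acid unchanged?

Codon 1: ATG (Met) → AAG (Lys) — missense.
Codon 2: AAG (Lys) → AAT (Asn) — missense.
Codon 3: GGT (Gly) → GGA (Gly) — synonymous.
Codon 4: GAG (Glu) → GCG (Ala) — missense.
Codon 5: TAT (Tyr) → TGT (Cys) — missense.
Codon 6: ACA (Thr) → ATA (Ile) — missense.
Codon 7: ATC (Ile) → CTC (Leu) — missense.
Synonymous: 1 of 7.

1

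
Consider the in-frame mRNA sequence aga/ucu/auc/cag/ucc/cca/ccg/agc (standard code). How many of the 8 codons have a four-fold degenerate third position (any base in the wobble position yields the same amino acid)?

Codon 1 AGA (Arg): third position 2-fold.
Codon 2 UCU (Ser): third position 4-fold.
Codon 3 AUC (Ile): third position 3-fold.
Codon 4 CAG (Gln): third position 2-fold.
Codon 5 UCC (Ser): third position 4-fold.
Codon 6 CCA (Pro): third position 4-fold.
Codon 7 CCG (Pro): third position 4-fold.
Codon 8 AGC (Ser): third position 2-fold.
Four-fold degenerate third positions: 4.

4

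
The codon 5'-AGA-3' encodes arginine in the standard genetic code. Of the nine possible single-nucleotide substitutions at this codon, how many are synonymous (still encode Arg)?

2

Position 1: CGA → 1 synonymous.
Position 2: none → 0 synonymous.
Position 3: AGG → 1 synonymous.
Total: 1 + 0 + 1 = 2.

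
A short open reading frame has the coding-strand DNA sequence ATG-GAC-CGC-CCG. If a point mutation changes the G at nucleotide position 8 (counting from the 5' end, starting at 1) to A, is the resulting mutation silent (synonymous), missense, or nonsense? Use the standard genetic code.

Position 8 falls in codon 3: CGC → Arg.
After the substitution the codon is CAC → His.
Arg ≠ His, so this is a missense mutation.

missense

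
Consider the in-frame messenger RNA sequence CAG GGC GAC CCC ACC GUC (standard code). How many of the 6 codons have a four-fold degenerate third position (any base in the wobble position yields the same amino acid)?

Codon 1 CAG (Gln): third position 2-fold.
Codon 2 GGC (Gly): third position 4-fold.
Codon 3 GAC (Asp): third position 2-fold.
Codon 4 CCC (Pro): third position 4-fold.
Codon 5 ACC (Thr): third position 4-fold.
Codon 6 GUC (Val): third position 4-fold.
Four-fold degenerate third positions: 4.

4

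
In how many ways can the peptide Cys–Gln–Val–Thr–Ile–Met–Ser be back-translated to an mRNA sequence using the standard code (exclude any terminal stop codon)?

1152

Cys: 2 codons.
Gln: 2 codons.
Val: 4 codons.
Thr: 4 codons.
Ile: 3 codons.
Met: 1 codon.
Ser: 6 codons.
2 × 2 × 4 × 4 × 3 × 1 × 6 = 1152.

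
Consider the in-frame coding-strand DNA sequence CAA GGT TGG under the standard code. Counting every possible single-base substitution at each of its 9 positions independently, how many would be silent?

Codon 1 (CAA, Gln): 1 synonymous substitution.
Codon 2 (GGT, Gly): 3 synonymous substitutions.
Codon 3 (TGG, Trp): 0 synonymous substitutions.
Total: 1 + 3 + 0 = 4.

4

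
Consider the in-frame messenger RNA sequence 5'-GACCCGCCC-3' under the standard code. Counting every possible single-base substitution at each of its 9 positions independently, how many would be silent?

7

Codon 1 (GAC, Asp): 1 synonymous substitution.
Codon 2 (CCG, Pro): 3 synonymous substitutions.
Codon 3 (CCC, Pro): 3 synonymous substitutions.
Total: 1 + 3 + 3 = 7.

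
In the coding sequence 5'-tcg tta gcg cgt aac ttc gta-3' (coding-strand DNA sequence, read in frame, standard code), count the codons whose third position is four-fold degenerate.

4

Codon 1 TCG (Ser): third position 4-fold.
Codon 2 TTA (Leu): third position 2-fold.
Codon 3 GCG (Ala): third position 4-fold.
Codon 4 CGT (Arg): third position 4-fold.
Codon 5 AAC (Asn): third position 2-fold.
Codon 6 TTC (Phe): third position 2-fold.
Codon 7 GTA (Val): third position 4-fold.
Four-fold degenerate third positions: 4.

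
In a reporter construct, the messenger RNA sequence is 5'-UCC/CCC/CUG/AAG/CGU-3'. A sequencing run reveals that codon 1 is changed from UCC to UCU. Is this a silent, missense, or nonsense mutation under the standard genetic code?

silent

Position 3 falls in codon 1: UCC → Ser.
After the substitution the codon is UCU → Ser.
Both encode Ser, so the change is synonymous.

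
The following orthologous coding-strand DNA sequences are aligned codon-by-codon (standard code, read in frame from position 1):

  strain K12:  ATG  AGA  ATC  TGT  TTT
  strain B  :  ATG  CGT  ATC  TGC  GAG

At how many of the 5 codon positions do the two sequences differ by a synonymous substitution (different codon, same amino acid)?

Codon 1: ATG Met / ATG Met — identical.
Codon 2: AGA Arg / CGT Arg — synonymous.
Codon 3: ATC Ile / ATC Ile — identical.
Codon 4: TGT Cys / TGC Cys — synonymous.
Codon 5: TTT Phe / GAG Glu — nonsynonymous.
Synonymous differences: 2.

2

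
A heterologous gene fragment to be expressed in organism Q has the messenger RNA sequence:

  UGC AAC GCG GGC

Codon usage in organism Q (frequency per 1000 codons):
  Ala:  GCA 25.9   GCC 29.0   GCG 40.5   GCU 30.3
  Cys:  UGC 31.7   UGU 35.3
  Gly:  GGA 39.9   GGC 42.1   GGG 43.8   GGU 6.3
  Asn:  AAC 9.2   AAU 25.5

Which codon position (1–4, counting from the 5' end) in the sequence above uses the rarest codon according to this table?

Codon 1 UGC (Cys): 31.7 per 1000.
Codon 2 AAC (Asn): 9.2 per 1000.
Codon 3 GCG (Ala): 40.5 per 1000.
Codon 4 GGC (Gly): 42.1 per 1000.
Lowest frequency is 9.2 at codon 2.

2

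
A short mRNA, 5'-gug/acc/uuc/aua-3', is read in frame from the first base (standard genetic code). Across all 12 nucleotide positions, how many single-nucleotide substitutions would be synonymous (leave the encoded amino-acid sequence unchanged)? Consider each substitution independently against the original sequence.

9

Codon 1 (GUG, Val): 3 synonymous substitutions.
Codon 2 (ACC, Thr): 3 synonymous substitutions.
Codon 3 (UUC, Phe): 1 synonymous substitution.
Codon 4 (AUA, Ile): 2 synonymous substitutions.
Total: 3 + 3 + 1 + 2 = 9.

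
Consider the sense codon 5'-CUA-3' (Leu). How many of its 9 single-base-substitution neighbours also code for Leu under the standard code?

Position 1: UUA → 1 synonymous.
Position 2: none → 0 synonymous.
Position 3: CUU, CUC, CUG → 3 synonymous.
Total: 1 + 0 + 3 = 4.

4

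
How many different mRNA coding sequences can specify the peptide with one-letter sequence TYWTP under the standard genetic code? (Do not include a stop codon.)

128

Thr: 4 codons.
Tyr: 2 codons.
Trp: 1 codon.
Thr: 4 codons.
Pro: 4 codons.
4 × 2 × 1 × 4 × 4 = 128.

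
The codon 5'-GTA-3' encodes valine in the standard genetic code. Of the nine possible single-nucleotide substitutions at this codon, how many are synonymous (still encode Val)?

3

Position 1: none → 0 synonymous.
Position 2: none → 0 synonymous.
Position 3: GTT, GTC, GTG → 3 synonymous.
Total: 0 + 0 + 3 = 3.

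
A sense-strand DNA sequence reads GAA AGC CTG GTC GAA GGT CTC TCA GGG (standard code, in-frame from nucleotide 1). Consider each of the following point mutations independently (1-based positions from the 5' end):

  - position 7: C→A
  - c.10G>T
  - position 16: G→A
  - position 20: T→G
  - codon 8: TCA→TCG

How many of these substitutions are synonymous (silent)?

Codon 3: CTG (Leu) → ATG (Met) — missense.
Codon 4: GTC (Val) → TTC (Phe) — missense.
Codon 6: GGT (Gly) → AGT (Ser) — missense.
Codon 7: CTC (Leu) → CGC (Arg) — missense.
Codon 8: TCA (Ser) → TCG (Ser) — synonymous.
Synonymous: 1 of 5.

1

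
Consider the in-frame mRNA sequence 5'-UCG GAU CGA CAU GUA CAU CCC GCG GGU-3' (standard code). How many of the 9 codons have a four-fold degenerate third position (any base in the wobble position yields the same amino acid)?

6

Codon 1 UCG (Ser): third position 4-fold.
Codon 2 GAU (Asp): third position 2-fold.
Codon 3 CGA (Arg): third position 4-fold.
Codon 4 CAU (His): third position 2-fold.
Codon 5 GUA (Val): third position 4-fold.
Codon 6 CAU (His): third position 2-fold.
Codon 7 CCC (Pro): third position 4-fold.
Codon 8 GCG (Ala): third position 4-fold.
Codon 9 GGU (Gly): third position 4-fold.
Four-fold degenerate third positions: 6.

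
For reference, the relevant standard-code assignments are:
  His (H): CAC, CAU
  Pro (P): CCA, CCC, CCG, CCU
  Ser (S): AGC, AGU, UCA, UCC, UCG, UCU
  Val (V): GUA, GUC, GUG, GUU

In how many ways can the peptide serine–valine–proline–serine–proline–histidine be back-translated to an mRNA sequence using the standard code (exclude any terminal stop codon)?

Ser: 6 codons.
Val: 4 codons.
Pro: 4 codons.
Ser: 6 codons.
Pro: 4 codons.
His: 2 codons.
6 × 4 × 4 × 6 × 4 × 2 = 4608.

4608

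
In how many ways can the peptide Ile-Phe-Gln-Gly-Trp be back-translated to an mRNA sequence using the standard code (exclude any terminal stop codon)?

Ile: 3 codons.
Phe: 2 codons.
Gln: 2 codons.
Gly: 4 codons.
Trp: 1 codon.
3 × 2 × 2 × 4 × 1 = 48.

48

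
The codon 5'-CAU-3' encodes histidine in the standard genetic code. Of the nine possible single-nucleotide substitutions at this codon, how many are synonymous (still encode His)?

1

Position 1: none → 0 synonymous.
Position 2: none → 0 synonymous.
Position 3: CAC → 1 synonymous.
Total: 0 + 0 + 1 = 1.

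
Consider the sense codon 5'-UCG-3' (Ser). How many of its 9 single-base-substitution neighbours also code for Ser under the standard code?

3

Position 1: none → 0 synonymous.
Position 2: none → 0 synonymous.
Position 3: UCU, UCC, UCA → 3 synonymous.
Total: 0 + 0 + 3 = 3.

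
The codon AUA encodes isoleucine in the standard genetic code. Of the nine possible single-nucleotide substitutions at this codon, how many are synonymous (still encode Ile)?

Position 1: none → 0 synonymous.
Position 2: none → 0 synonymous.
Position 3: AUU, AUC → 2 synonymous.
Total: 0 + 0 + 2 = 2.

2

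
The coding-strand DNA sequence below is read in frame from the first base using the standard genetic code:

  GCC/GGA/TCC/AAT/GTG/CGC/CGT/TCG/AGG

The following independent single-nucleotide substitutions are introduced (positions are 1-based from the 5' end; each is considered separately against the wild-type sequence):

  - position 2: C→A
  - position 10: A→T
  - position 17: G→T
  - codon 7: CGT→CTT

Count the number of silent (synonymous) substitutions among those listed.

0

Codon 1: GCC (Ala) → GAC (Asp) — missense.
Codon 4: AAT (Asn) → TAT (Tyr) — missense.
Codon 6: CGC (Arg) → CTC (Leu) — missense.
Codon 7: CGT (Arg) → CTT (Leu) — missense.
Synonymous: 0 of 4.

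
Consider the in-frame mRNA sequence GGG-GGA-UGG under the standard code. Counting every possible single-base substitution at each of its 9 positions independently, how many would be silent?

6

Codon 1 (GGG, Gly): 3 synonymous substitutions.
Codon 2 (GGA, Gly): 3 synonymous substitutions.
Codon 3 (UGG, Trp): 0 synonymous substitutions.
Total: 3 + 3 + 0 = 6.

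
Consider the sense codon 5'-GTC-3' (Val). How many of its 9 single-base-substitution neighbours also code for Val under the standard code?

Position 1: none → 0 synonymous.
Position 2: none → 0 synonymous.
Position 3: GTT, GTA, GTG → 3 synonymous.
Total: 0 + 0 + 3 = 3.

3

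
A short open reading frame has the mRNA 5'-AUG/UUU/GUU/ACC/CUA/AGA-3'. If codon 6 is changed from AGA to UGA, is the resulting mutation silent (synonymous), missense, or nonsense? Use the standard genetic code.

Position 16 falls in codon 6: AGA → Arg.
After the substitution the codon is UGA → Stop.
The new codon is a stop codon, so this is a nonsense mutation.

nonsense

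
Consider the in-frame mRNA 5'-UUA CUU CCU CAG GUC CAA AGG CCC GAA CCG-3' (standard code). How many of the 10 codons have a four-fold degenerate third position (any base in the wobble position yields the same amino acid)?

Codon 1 UUA (Leu): third position 2-fold.
Codon 2 CUU (Leu): third position 4-fold.
Codon 3 CCU (Pro): third position 4-fold.
Codon 4 CAG (Gln): third position 2-fold.
Codon 5 GUC (Val): third position 4-fold.
Codon 6 CAA (Gln): third position 2-fold.
Codon 7 AGG (Arg): third position 2-fold.
Codon 8 CCC (Pro): third position 4-fold.
Codon 9 GAA (Glu): third position 2-fold.
Codon 10 CCG (Pro): third position 4-fold.
Four-fold degenerate third positions: 5.

5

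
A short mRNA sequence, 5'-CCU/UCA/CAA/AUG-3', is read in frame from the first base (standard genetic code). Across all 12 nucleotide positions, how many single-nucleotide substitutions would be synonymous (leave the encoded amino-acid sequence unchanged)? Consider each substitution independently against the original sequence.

Codon 1 (CCU, Pro): 3 synonymous substitutions.
Codon 2 (UCA, Ser): 3 synonymous substitutions.
Codon 3 (CAA, Gln): 1 synonymous substitution.
Codon 4 (AUG, Met): 0 synonymous substitutions.
Total: 3 + 3 + 1 + 0 = 7.

7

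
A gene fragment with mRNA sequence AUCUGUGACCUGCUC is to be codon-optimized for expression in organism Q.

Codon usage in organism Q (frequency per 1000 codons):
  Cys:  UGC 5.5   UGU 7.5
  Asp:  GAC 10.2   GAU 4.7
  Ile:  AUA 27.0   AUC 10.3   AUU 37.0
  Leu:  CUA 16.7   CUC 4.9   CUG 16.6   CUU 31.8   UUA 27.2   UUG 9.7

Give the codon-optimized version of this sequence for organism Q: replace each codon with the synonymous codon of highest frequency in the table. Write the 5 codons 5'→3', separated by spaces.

Codon 1 (Ile): best is AUU at 37.0.
Codon 2 (Cys): best is UGU at 7.5.
Codon 3 (Asp): best is GAC at 10.2.
Codon 4 (Leu): best is CUU at 31.8.
Codon 5 (Leu): best is CUU at 31.8.

AUU UGU GAC CUU CUU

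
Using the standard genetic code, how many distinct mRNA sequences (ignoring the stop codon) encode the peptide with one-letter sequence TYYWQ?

32

Thr: 4 codons.
Tyr: 2 codons.
Tyr: 2 codons.
Trp: 1 codon.
Gln: 2 codons.
4 × 2 × 2 × 1 × 2 = 32.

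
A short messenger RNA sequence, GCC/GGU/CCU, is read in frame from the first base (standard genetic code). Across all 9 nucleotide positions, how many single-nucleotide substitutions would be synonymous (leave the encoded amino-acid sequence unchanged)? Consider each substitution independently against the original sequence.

9

Codon 1 (GCC, Ala): 3 synonymous substitutions.
Codon 2 (GGU, Gly): 3 synonymous substitutions.
Codon 3 (CCU, Pro): 3 synonymous substitutions.
Total: 3 + 3 + 3 = 9.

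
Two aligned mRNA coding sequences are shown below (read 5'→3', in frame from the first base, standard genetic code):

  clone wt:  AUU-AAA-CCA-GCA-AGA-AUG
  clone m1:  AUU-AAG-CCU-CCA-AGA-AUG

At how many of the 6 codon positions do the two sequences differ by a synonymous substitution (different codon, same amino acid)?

2

Codon 1: AUU Ile / AUU Ile — identical.
Codon 2: AAA Lys / AAG Lys — synonymous.
Codon 3: CCA Pro / CCU Pro — synonymous.
Codon 4: GCA Ala / CCA Pro — nonsynonymous.
Codon 5: AGA Arg / AGA Arg — identical.
Codon 6: AUG Met / AUG Met — identical.
Synonymous differences: 2.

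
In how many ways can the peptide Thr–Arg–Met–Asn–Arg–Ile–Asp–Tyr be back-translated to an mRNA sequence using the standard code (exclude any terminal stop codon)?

3456

Thr: 4 codons.
Arg: 6 codons.
Met: 1 codon.
Asn: 2 codons.
Arg: 6 codons.
Ile: 3 codons.
Asp: 2 codons.
Tyr: 2 codons.
4 × 6 × 1 × 2 × 6 × 3 × 2 × 2 = 3456.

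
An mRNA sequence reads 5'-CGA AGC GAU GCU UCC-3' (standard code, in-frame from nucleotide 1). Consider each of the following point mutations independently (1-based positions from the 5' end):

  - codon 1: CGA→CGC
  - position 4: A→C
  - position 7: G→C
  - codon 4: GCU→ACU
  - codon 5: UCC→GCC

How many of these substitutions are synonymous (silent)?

Codon 1: CGA (Arg) → CGC (Arg) — synonymous.
Codon 2: AGC (Ser) → CGC (Arg) — missense.
Codon 3: GAU (Asp) → CAU (His) — missense.
Codon 4: GCU (Ala) → ACU (Thr) — missense.
Codon 5: UCC (Ser) → GCC (Ala) — missense.
Synonymous: 1 of 5.

1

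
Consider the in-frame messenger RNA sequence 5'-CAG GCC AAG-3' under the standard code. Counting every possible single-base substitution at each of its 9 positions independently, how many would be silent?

5

Codon 1 (CAG, Gln): 1 synonymous substitution.
Codon 2 (GCC, Ala): 3 synonymous substitutions.
Codon 3 (AAG, Lys): 1 synonymous substitution.
Total: 1 + 3 + 1 = 5.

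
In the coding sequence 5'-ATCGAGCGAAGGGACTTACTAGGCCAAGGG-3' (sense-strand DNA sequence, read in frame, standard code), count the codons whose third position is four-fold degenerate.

4

Codon 1 ATC (Ile): third position 3-fold.
Codon 2 GAG (Glu): third position 2-fold.
Codon 3 CGA (Arg): third position 4-fold.
Codon 4 AGG (Arg): third position 2-fold.
Codon 5 GAC (Asp): third position 2-fold.
Codon 6 TTA (Leu): third position 2-fold.
Codon 7 CTA (Leu): third position 4-fold.
Codon 8 GGC (Gly): third position 4-fold.
Codon 9 CAA (Gln): third position 2-fold.
Codon 10 GGG (Gly): third position 4-fold.
Four-fold degenerate third positions: 4.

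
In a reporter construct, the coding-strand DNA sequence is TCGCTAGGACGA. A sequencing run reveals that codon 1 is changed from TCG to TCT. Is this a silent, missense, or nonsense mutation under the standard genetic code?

silent

Position 3 falls in codon 1: TCG → Ser.
After the substitution the codon is TCT → Ser.
Both encode Ser, so the change is synonymous.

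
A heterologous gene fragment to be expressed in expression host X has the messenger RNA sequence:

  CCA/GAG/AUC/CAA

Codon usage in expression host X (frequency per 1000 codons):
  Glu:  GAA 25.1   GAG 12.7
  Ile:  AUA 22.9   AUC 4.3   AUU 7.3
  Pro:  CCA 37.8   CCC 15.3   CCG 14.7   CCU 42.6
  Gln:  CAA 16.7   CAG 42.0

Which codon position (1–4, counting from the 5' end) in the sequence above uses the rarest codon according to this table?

Codon 1 CCA (Pro): 37.8 per 1000.
Codon 2 GAG (Glu): 12.7 per 1000.
Codon 3 AUC (Ile): 4.3 per 1000.
Codon 4 CAA (Gln): 16.7 per 1000.
Lowest frequency is 4.3 at codon 3.

3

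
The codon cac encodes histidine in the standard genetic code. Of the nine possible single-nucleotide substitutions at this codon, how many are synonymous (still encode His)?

Position 1: none → 0 synonymous.
Position 2: none → 0 synonymous.
Position 3: CAU → 1 synonymous.
Total: 0 + 0 + 1 = 1.

1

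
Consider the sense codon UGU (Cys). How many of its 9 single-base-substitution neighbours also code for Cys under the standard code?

1

Position 1: none → 0 synonymous.
Position 2: none → 0 synonymous.
Position 3: UGC → 1 synonymous.
Total: 0 + 0 + 1 = 1.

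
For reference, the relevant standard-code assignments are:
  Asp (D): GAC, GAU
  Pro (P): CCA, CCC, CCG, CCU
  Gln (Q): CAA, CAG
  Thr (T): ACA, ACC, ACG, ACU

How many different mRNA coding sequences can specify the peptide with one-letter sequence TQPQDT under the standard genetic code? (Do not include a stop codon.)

Thr: 4 codons.
Gln: 2 codons.
Pro: 4 codons.
Gln: 2 codons.
Asp: 2 codons.
Thr: 4 codons.
4 × 2 × 4 × 2 × 2 × 4 = 512.

512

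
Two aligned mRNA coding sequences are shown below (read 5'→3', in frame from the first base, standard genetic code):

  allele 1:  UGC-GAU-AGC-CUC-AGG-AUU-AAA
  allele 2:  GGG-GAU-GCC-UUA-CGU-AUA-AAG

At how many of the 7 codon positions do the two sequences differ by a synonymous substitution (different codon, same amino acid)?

Codon 1: UGC Cys / GGG Gly — nonsynonymous.
Codon 2: GAU Asp / GAU Asp — identical.
Codon 3: AGC Ser / GCC Ala — nonsynonymous.
Codon 4: CUC Leu / UUA Leu — synonymous.
Codon 5: AGG Arg / CGU Arg — synonymous.
Codon 6: AUU Ile / AUA Ile — synonymous.
Codon 7: AAA Lys / AAG Lys — synonymous.
Synonymous differences: 4.

4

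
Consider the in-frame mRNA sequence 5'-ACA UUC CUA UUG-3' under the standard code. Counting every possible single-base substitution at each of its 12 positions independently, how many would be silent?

10

Codon 1 (ACA, Thr): 3 synonymous substitutions.
Codon 2 (UUC, Phe): 1 synonymous substitution.
Codon 3 (CUA, Leu): 4 synonymous substitutions.
Codon 4 (UUG, Leu): 2 synonymous substitutions.
Total: 3 + 1 + 4 + 2 = 10.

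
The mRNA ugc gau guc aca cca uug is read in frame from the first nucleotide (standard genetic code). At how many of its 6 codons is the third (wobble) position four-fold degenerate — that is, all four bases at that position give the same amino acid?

Codon 1 UGC (Cys): third position 2-fold.
Codon 2 GAU (Asp): third position 2-fold.
Codon 3 GUC (Val): third position 4-fold.
Codon 4 ACA (Thr): third position 4-fold.
Codon 5 CCA (Pro): third position 4-fold.
Codon 6 UUG (Leu): third position 2-fold.
Four-fold degenerate third positions: 3.

3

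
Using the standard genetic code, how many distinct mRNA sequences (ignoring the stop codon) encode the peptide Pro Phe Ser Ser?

288

Pro: 4 codons.
Phe: 2 codons.
Ser: 6 codons.
Ser: 6 codons.
4 × 2 × 6 × 6 = 288.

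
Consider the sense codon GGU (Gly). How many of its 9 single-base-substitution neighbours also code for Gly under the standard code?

Position 1: none → 0 synonymous.
Position 2: none → 0 synonymous.
Position 3: GGC, GGA, GGG → 3 synonymous.
Total: 0 + 0 + 3 = 3.

3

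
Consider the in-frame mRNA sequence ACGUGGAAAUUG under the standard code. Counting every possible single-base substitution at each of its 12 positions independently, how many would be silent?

Codon 1 (ACG, Thr): 3 synonymous substitutions.
Codon 2 (UGG, Trp): 0 synonymous substitutions.
Codon 3 (AAA, Lys): 1 synonymous substitution.
Codon 4 (UUG, Leu): 2 synonymous substitutions.
Total: 3 + 0 + 1 + 2 = 6.

6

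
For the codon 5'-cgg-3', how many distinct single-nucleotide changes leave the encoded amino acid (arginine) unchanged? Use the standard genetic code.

4

Position 1: AGG → 1 synonymous.
Position 2: none → 0 synonymous.
Position 3: CGT, CGC, CGA → 3 synonymous.
Total: 1 + 0 + 3 = 4.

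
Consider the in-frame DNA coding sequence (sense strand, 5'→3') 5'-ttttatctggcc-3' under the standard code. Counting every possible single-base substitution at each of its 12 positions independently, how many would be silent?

Codon 1 (TTT, Phe): 1 synonymous substitution.
Codon 2 (TAT, Tyr): 1 synonymous substitution.
Codon 3 (CTG, Leu): 4 synonymous substitutions.
Codon 4 (GCC, Ala): 3 synonymous substitutions.
Total: 1 + 1 + 4 + 3 = 9.

9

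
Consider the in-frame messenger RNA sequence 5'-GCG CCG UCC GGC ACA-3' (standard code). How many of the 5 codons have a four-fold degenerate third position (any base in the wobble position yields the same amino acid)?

5

Codon 1 GCG (Ala): third position 4-fold.
Codon 2 CCG (Pro): third position 4-fold.
Codon 3 UCC (Ser): third position 4-fold.
Codon 4 GGC (Gly): third position 4-fold.
Codon 5 ACA (Thr): third position 4-fold.
Four-fold degenerate third positions: 5.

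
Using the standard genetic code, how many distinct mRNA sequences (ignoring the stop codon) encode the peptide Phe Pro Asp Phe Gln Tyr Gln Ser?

1536

Phe: 2 codons.
Pro: 4 codons.
Asp: 2 codons.
Phe: 2 codons.
Gln: 2 codons.
Tyr: 2 codons.
Gln: 2 codons.
Ser: 6 codons.
2 × 4 × 2 × 2 × 2 × 2 × 2 × 6 = 1536.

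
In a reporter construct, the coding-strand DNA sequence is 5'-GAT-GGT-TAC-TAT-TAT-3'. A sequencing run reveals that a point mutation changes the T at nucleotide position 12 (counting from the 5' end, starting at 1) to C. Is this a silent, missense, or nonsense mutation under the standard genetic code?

silent

Position 12 falls in codon 4: TAT → Tyr.
After the substitution the codon is TAC → Tyr.
Both encode Tyr, so the change is synonymous.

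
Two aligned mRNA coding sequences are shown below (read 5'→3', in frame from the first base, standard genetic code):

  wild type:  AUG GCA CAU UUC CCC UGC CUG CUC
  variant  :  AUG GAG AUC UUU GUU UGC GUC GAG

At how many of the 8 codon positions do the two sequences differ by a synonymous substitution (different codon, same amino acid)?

1

Codon 1: AUG Met / AUG Met — identical.
Codon 2: GCA Ala / GAG Glu — nonsynonymous.
Codon 3: CAU His / AUC Ile — nonsynonymous.
Codon 4: UUC Phe / UUU Phe — synonymous.
Codon 5: CCC Pro / GUU Val — nonsynonymous.
Codon 6: UGC Cys / UGC Cys — identical.
Codon 7: CUG Leu / GUC Val — nonsynonymous.
Codon 8: CUC Leu / GAG Glu — nonsynonymous.
Synonymous differences: 1.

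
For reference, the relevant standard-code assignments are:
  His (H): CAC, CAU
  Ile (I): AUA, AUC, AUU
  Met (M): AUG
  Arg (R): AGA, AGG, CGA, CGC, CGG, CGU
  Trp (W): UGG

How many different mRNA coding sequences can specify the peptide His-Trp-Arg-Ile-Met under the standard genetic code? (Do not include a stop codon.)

36

His: 2 codons.
Trp: 1 codon.
Arg: 6 codons.
Ile: 3 codons.
Met: 1 codon.
2 × 1 × 6 × 3 × 1 = 36.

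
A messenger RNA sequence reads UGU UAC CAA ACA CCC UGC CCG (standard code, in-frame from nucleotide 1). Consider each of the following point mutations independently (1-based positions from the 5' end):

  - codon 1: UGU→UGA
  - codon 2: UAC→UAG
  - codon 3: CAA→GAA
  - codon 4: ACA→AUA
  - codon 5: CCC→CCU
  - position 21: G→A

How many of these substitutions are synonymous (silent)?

2

Codon 1: UGU (Cys) → UGA (Stop) — nonsense.
Codon 2: UAC (Tyr) → UAG (Stop) — nonsense.
Codon 3: CAA (Gln) → GAA (Glu) — missense.
Codon 4: ACA (Thr) → AUA (Ile) — missense.
Codon 5: CCC (Pro) → CCU (Pro) — synonymous.
Codon 7: CCG (Pro) → CCA (Pro) — synonymous.
Synonymous: 2 of 6.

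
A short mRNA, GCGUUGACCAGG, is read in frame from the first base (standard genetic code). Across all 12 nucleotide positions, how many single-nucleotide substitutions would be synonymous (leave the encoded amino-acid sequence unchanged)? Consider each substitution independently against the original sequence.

Codon 1 (GCG, Ala): 3 synonymous substitutions.
Codon 2 (UUG, Leu): 2 synonymous substitutions.
Codon 3 (ACC, Thr): 3 synonymous substitutions.
Codon 4 (AGG, Arg): 2 synonymous substitutions.
Total: 3 + 2 + 3 + 2 = 10.

10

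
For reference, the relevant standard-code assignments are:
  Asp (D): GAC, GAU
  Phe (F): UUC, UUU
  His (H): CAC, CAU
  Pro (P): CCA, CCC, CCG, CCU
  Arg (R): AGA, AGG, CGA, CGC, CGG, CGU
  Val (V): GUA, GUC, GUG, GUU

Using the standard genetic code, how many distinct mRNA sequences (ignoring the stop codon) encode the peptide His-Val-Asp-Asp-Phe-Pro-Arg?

1536

His: 2 codons.
Val: 4 codons.
Asp: 2 codons.
Asp: 2 codons.
Phe: 2 codons.
Pro: 4 codons.
Arg: 6 codons.
2 × 4 × 2 × 2 × 2 × 4 × 6 = 1536.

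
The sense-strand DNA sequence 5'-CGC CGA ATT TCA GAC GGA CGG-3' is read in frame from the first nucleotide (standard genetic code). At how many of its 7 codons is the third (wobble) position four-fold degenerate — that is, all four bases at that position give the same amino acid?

Codon 1 CGC (Arg): third position 4-fold.
Codon 2 CGA (Arg): third position 4-fold.
Codon 3 ATT (Ile): third position 3-fold.
Codon 4 TCA (Ser): third position 4-fold.
Codon 5 GAC (Asp): third position 2-fold.
Codon 6 GGA (Gly): third position 4-fold.
Codon 7 CGG (Arg): third position 4-fold.
Four-fold degenerate third positions: 5.

5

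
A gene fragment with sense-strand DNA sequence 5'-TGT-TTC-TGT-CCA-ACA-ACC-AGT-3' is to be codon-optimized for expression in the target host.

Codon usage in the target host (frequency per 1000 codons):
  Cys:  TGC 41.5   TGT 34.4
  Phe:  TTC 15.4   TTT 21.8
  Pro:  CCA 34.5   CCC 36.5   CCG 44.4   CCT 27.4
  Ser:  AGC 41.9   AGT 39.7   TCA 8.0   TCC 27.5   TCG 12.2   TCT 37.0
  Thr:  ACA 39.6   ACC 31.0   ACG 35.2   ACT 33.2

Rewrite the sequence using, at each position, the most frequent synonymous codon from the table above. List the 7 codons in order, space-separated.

TGC TTT TGC CCG ACA ACA AGC

Codon 1 (Cys): best is TGC at 41.5.
Codon 2 (Phe): best is TTT at 21.8.
Codon 3 (Cys): best is TGC at 41.5.
Codon 4 (Pro): best is CCG at 44.4.
Codon 5 (Thr): best is ACA at 39.6.
Codon 6 (Thr): best is ACA at 39.6.
Codon 7 (Ser): best is AGC at 41.9.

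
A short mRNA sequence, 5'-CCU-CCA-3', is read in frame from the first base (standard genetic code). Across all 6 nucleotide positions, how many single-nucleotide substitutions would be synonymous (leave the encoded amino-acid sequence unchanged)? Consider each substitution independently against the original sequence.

6

Codon 1 (CCU, Pro): 3 synonymous substitutions.
Codon 2 (CCA, Pro): 3 synonymous substitutions.
Total: 3 + 3 = 6.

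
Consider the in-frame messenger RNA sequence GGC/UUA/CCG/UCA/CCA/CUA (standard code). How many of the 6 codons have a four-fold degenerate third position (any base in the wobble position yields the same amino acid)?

Codon 1 GGC (Gly): third position 4-fold.
Codon 2 UUA (Leu): third position 2-fold.
Codon 3 CCG (Pro): third position 4-fold.
Codon 4 UCA (Ser): third position 4-fold.
Codon 5 CCA (Pro): third position 4-fold.
Codon 6 CUA (Leu): third position 4-fold.
Four-fold degenerate third positions: 5.

5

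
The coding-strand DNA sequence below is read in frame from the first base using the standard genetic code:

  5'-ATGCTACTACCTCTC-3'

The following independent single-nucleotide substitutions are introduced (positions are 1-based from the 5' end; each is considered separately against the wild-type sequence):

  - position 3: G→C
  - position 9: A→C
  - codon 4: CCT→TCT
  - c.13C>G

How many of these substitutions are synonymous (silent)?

Codon 1: ATG (Met) → ATC (Ile) — missense.
Codon 3: CTA (Leu) → CTC (Leu) — synonymous.
Codon 4: CCT (Pro) → TCT (Ser) — missense.
Codon 5: CTC (Leu) → GTC (Val) — missense.
Synonymous: 1 of 4.

1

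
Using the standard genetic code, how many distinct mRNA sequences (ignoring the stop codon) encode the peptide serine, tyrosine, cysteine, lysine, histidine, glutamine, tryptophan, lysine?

384

Ser: 6 codons.
Tyr: 2 codons.
Cys: 2 codons.
Lys: 2 codons.
His: 2 codons.
Gln: 2 codons.
Trp: 1 codon.
Lys: 2 codons.
6 × 2 × 2 × 2 × 2 × 2 × 1 × 2 = 384.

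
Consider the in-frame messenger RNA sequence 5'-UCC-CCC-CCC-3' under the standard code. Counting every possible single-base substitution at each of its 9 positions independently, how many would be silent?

9

Codon 1 (UCC, Ser): 3 synonymous substitutions.
Codon 2 (CCC, Pro): 3 synonymous substitutions.
Codon 3 (CCC, Pro): 3 synonymous substitutions.
Total: 3 + 3 + 3 = 9.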